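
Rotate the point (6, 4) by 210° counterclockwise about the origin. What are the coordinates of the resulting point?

Rotation matrix for 210°: [[cos 210°, -sin 210°], [sin 210°, cos 210°]] ≈ [[-0.866025, 0.500000], [-0.500000, -0.866025]]
[[-0.866025, 0.500000], [-0.500000, -0.866025]] × [6, 4]ᵀ ≈ [-3.1962, -6.4641]ᵀ
Result: (-3.1962, -6.4641)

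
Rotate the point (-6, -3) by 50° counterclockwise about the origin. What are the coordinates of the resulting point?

Rotation matrix for 50°: [[cos 50°, -sin 50°], [sin 50°, cos 50°]] ≈ [[0.642788, -0.766044], [0.766044, 0.642788]]
[[0.642788, -0.766044], [0.766044, 0.642788]] × [-6, -3]ᵀ ≈ [-1.5586, -6.5246]ᵀ
Result: (-1.5586, -6.5246)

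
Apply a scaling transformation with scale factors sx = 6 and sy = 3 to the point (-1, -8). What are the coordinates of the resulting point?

Scaling matrix:
[[6, 0], [0, 3]]
Result: (-1 × 6, -8 × 3) = (-6, -24)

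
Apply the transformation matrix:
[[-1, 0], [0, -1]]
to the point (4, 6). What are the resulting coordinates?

Matrix multiplication:
[[-1, 0], [0, -1]] × [4, 6]ᵀ
= [(-1)(4) + (0)(6), (0)(4) + (-1)(6)]ᵀ
= [-4, -6]ᵀ
Result: (-4, -6)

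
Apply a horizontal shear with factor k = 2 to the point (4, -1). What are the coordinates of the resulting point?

Shear matrix for horizontal shear with factor k = 2:
[[1, 2], [0, 1]]
Result: (4, -1) → (2, -1)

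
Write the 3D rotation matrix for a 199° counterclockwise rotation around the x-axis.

Rotation matrix for counterclockwise 199° around x-axis:
cos(199°) = -0.9455, sin(199°) = -0.3256
Result: [[1, 0, 0], [0, -0.9455, 0.3256], [0, -0.3256, -0.9455]]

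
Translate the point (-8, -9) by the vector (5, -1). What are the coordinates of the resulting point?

Translation by (5, -1) (homogeneous matrix [[1, 0, 5], [0, 1, -1], [0, 0, 1]]):
x' = -8 + 5 = -3
y' = -9 + -1 = -10
Result: (-3, -10)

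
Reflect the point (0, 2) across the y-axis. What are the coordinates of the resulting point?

Reflection across y-axis: (0, 2) → (0, 2)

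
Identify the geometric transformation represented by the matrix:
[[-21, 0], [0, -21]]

This matrix represents: uniform scaling by factor -21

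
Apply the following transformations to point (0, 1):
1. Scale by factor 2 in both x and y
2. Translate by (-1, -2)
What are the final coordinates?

Step 1: Scale (0, 1) by 2 → (0, 2)
Step 2: Translate by (-1, -2) → (-1, 0)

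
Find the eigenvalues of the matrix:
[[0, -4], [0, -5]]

Characteristic equation: det(A - λI) = 0
λ² - (trace)λ + (det) = 0
trace = 0 + -5 = -5, det = (0)(-5) - (-4)(0) = 0
λ² - (-5)λ + (0) = 0
λ = (-5 ± √((-5)² - 4·(0))) / 2 = (-5 ± √25) / 2
Solving: λ = -5, 0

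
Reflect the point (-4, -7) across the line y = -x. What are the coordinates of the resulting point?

Reflection across line y = -x: (-4, -7) → (7, 4)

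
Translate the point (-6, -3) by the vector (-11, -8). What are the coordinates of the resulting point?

Translation by (-11, -8) (homogeneous matrix [[1, 0, -11], [0, 1, -8], [0, 0, 1]]):
x' = -6 + -11 = -17
y' = -3 + -8 = -11
Result: (-17, -11)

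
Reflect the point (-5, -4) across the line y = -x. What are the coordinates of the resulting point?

Reflection across line y = -x: (-5, -4) → (4, 5)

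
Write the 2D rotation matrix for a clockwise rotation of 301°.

Rotation matrix formula: [[cos θ, -sin θ], [sin θ, cos θ]]
A clockwise rotation by 301° is equivalent to a counterclockwise rotation by -301°.
For θ = -301°:
cos(-301°) = 0.5150
sin(-301°) = 0.8572
Result: [[0.5150, -0.8572], [0.8572, 0.5150]]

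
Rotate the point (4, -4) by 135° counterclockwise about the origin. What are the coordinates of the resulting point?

Rotation matrix for 135°: [[cos 135°, -sin 135°], [sin 135°, cos 135°]] ≈ [[-0.707107, -0.707107], [0.707107, -0.707107]]
[[-0.707107, -0.707107], [0.707107, -0.707107]] × [4, -4]ᵀ ≈ [0, 5.6569]ᵀ
Result: (0, 5.6569)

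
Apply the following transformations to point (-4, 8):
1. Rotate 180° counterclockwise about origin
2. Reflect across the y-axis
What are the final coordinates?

Step 1: Rotate 180° → (4, -8)
Step 2: Reflect across y-axis → (-4, -8)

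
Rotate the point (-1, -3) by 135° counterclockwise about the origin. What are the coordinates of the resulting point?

Rotation matrix for 135°: [[cos 135°, -sin 135°], [sin 135°, cos 135°]] ≈ [[-0.707107, -0.707107], [0.707107, -0.707107]]
[[-0.707107, -0.707107], [0.707107, -0.707107]] × [-1, -3]ᵀ ≈ [2.8284, 1.4142]ᵀ
Result: (2.8284, 1.4142)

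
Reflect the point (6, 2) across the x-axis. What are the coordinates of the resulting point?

Reflection across x-axis: (6, 2) → (6, -2)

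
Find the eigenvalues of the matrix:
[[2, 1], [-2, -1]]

Characteristic equation: det(A - λI) = 0
λ² - (trace)λ + (det) = 0
trace = 2 + -1 = 1, det = (2)(-1) - (1)(-2) = 0
λ² - (1)λ + (0) = 0
λ = (1 ± √((1)² - 4·(0))) / 2 = (1 ± √1) / 2
Solving: λ = 0, 1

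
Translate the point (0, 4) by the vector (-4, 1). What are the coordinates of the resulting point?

Translation by (-4, 1) (homogeneous matrix [[1, 0, -4], [0, 1, 1], [0, 0, 1]]):
x' = 0 + -4 = -4
y' = 4 + 1 = 5
Result: (-4, 5)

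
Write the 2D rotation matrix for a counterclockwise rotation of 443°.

Rotation matrix formula: [[cos θ, -sin θ], [sin θ, cos θ]]
For θ = 443°:
cos(443°) = 0.1219
sin(443°) = 0.9925
Result: [[0.1219, -0.9925], [0.9925, 0.1219]]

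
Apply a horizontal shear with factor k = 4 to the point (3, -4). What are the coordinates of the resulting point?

Shear matrix for horizontal shear with factor k = 4:
[[1, 4], [0, 1]]
Result: (3, -4) → (-13, -4)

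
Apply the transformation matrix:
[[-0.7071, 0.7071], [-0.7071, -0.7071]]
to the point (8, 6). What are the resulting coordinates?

Matrix multiplication:
[[-0.7071, 0.7071], [-0.7071, -0.7071]] × [8, 6]ᵀ
= [(-0.7071)(8) + (0.7071)(6), (-0.7071)(8) + (-0.7071)(6)]ᵀ
= [-1.4142, -9.8994]ᵀ
Result: (-1.4142, -9.8994)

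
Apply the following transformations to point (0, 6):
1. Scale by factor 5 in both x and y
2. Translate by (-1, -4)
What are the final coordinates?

Step 1: Scale (0, 6) by 5 → (0, 30)
Step 2: Translate by (-1, -4) → (-1, 26)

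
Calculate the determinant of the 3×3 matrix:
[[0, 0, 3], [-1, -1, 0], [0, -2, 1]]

Expansion along first row:
det = 0·det([[-1,0],[-2,1]]) - 0·det([[-1,0],[0,1]]) + 3·det([[-1,-1],[0,-2]])
    = 0·(-1·1 - 0·-2) - 0·(-1·1 - 0·0) + 3·(-1·-2 - -1·0)
    = 0·-1 - 0·-1 + 3·2
    = 0 + 0 + 6 = 6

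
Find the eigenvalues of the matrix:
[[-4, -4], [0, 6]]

Characteristic equation: det(A - λI) = 0
λ² - (trace)λ + (det) = 0
trace = -4 + 6 = 2, det = (-4)(6) - (-4)(0) = -24
λ² - (2)λ + (-24) = 0
λ = (2 ± √((2)² - 4·(-24))) / 2 = (2 ± √100) / 2
Solving: λ = -4, 6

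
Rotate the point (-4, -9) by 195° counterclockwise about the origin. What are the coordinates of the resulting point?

Rotation matrix for 195°: [[cos 195°, -sin 195°], [sin 195°, cos 195°]] ≈ [[-0.965926, 0.258819], [-0.258819, -0.965926]]
[[-0.965926, 0.258819], [-0.258819, -0.965926]] × [-4, -9]ᵀ ≈ [1.5343, 9.7286]ᵀ
Result: (1.5343, 9.7286)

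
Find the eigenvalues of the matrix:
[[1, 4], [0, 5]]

Characteristic equation: det(A - λI) = 0
λ² - (trace)λ + (det) = 0
trace = 1 + 5 = 6, det = (1)(5) - (4)(0) = 5
λ² - (6)λ + (5) = 0
λ = (6 ± √((6)² - 4·(5))) / 2 = (6 ± √16) / 2
Solving: λ = 1, 5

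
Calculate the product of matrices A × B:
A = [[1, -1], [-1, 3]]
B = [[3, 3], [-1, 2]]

Matrix multiplication:
C[0][0] = 1×3 + -1×-1 = 4
C[0][1] = 1×3 + -1×2 = 1
C[1][0] = -1×3 + 3×-1 = -6
C[1][1] = -1×3 + 3×2 = 3
Result: [[4, 1], [-6, 3]]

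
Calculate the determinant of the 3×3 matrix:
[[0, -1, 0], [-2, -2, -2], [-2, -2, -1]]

Expansion along first row:
det = 0·det([[-2,-2],[-2,-1]]) - -1·det([[-2,-2],[-2,-1]]) + 0·det([[-2,-2],[-2,-2]])
    = 0·(-2·-1 - -2·-2) - -1·(-2·-1 - -2·-2) + 0·(-2·-2 - -2·-2)
    = 0·-2 - -1·-2 + 0·0
    = 0 + -2 + 0 = -2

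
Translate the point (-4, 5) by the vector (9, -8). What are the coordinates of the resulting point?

Translation by (9, -8) (homogeneous matrix [[1, 0, 9], [0, 1, -8], [0, 0, 1]]):
x' = -4 + 9 = 5
y' = 5 + -8 = -3
Result: (5, -3)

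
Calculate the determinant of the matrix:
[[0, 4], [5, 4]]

For a 2×2 matrix [[a, b], [c, d]], det = ad - bc
det = (0)(4) - (4)(5) = 0 - 20 = -20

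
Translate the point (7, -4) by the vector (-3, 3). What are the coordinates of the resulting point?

Translation by (-3, 3) (homogeneous matrix [[1, 0, -3], [0, 1, 3], [0, 0, 1]]):
x' = 7 + -3 = 4
y' = -4 + 3 = -1
Result: (4, -1)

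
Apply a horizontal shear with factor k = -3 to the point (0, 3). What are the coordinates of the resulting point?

Shear matrix for horizontal shear with factor k = -3:
[[1, -3], [0, 1]]
Result: (0, 3) → (-9, 3)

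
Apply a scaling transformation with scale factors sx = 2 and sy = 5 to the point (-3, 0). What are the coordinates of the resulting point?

Scaling matrix:
[[2, 0], [0, 5]]
Result: (-3 × 2, 0 × 5) = (-6, 0)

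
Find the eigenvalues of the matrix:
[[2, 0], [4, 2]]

Characteristic equation: det(A - λI) = 0
λ² - (trace)λ + (det) = 0
trace = 2 + 2 = 4, det = (2)(2) - (0)(4) = 4
λ² - (4)λ + (4) = 0
λ = (4 ± √((4)² - 4·(4))) / 2 = (4 ± √0) / 2
Solving: λ = 2, 2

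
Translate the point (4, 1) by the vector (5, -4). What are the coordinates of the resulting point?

Translation by (5, -4) (homogeneous matrix [[1, 0, 5], [0, 1, -4], [0, 0, 1]]):
x' = 4 + 5 = 9
y' = 1 + -4 = -3
Result: (9, -3)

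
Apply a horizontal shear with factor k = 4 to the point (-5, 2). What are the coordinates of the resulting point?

Shear matrix for horizontal shear with factor k = 4:
[[1, 4], [0, 1]]
Result: (-5, 2) → (3, 2)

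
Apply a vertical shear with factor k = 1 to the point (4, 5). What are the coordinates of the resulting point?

Shear matrix for vertical shear with factor k = 1:
[[1, 0], [1, 1]]
Result: (4, 5) → (4, 9)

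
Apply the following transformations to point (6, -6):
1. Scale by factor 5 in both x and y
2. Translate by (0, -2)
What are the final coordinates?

Step 1: Scale (6, -6) by 5 → (30, -30)
Step 2: Translate by (0, -2) → (30, -32)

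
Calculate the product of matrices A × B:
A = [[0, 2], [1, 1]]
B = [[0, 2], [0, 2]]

Matrix multiplication:
C[0][0] = 0×0 + 2×0 = 0
C[0][1] = 0×2 + 2×2 = 4
C[1][0] = 1×0 + 1×0 = 0
C[1][1] = 1×2 + 1×2 = 4
Result: [[0, 4], [0, 4]]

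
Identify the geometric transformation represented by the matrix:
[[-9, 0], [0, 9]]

This matrix represents: non-uniform scaling by sx = -9, sy = 9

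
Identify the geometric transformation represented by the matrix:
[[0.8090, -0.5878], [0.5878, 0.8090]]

This matrix represents: rotation by 36° counterclockwise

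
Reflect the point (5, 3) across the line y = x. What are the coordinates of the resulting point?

Reflection across line y = x: (5, 3) → (3, 5)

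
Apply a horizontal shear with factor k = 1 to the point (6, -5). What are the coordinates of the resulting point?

Shear matrix for horizontal shear with factor k = 1:
[[1, 1], [0, 1]]
Result: (6, -5) → (1, -5)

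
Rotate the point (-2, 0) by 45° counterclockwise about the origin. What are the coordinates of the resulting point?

Rotation matrix for 45°: [[cos 45°, -sin 45°], [sin 45°, cos 45°]] ≈ [[0.707107, -0.707107], [0.707107, 0.707107]]
[[0.707107, -0.707107], [0.707107, 0.707107]] × [-2, 0]ᵀ ≈ [-1.4142, -1.4142]ᵀ
Result: (-1.4142, -1.4142)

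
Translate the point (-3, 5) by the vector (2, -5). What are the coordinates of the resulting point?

Translation by (2, -5) (homogeneous matrix [[1, 0, 2], [0, 1, -5], [0, 0, 1]]):
x' = -3 + 2 = -1
y' = 5 + -5 = 0
Result: (-1, 0)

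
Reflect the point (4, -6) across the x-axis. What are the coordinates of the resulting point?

Reflection across x-axis: (4, -6) → (4, 6)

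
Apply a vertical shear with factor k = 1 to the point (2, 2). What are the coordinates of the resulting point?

Shear matrix for vertical shear with factor k = 1:
[[1, 0], [1, 1]]
Result: (2, 2) → (2, 4)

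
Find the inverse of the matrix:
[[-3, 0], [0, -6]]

For [[a,b],[c,d]], inverse = (1/det)·[[d,-b],[-c,a]]
det = (-3)(-6) - (0)(0) = 18 - 0 = 18
Inverse = (1/18)·[[-6, 0], [0, -3]]
= [[-1/3, 0], [0, -1/6]]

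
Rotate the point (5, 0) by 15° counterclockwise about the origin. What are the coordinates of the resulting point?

Rotation matrix for 15°: [[cos 15°, -sin 15°], [sin 15°, cos 15°]] ≈ [[0.965926, -0.258819], [0.258819, 0.965926]]
[[0.965926, -0.258819], [0.258819, 0.965926]] × [5, 0]ᵀ ≈ [4.8296, 1.2941]ᵀ
Result: (4.8296, 1.2941)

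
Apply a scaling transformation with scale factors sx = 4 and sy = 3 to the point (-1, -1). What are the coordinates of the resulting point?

Scaling matrix:
[[4, 0], [0, 3]]
Result: (-1 × 4, -1 × 3) = (-4, -3)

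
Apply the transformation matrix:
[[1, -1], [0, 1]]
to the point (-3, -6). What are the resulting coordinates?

Matrix multiplication:
[[1, -1], [0, 1]] × [-3, -6]ᵀ
= [(1)(-3) + (-1)(-6), (0)(-3) + (1)(-6)]ᵀ
= [3, -6]ᵀ
Result: (3, -6)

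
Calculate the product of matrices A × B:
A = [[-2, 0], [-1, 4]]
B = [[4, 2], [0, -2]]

Matrix multiplication:
C[0][0] = -2×4 + 0×0 = -8
C[0][1] = -2×2 + 0×-2 = -4
C[1][0] = -1×4 + 4×0 = -4
C[1][1] = -1×2 + 4×-2 = -10
Result: [[-8, -4], [-4, -10]]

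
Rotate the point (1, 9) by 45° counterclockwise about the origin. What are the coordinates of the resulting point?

Rotation matrix for 45°: [[cos 45°, -sin 45°], [sin 45°, cos 45°]] ≈ [[0.707107, -0.707107], [0.707107, 0.707107]]
[[0.707107, -0.707107], [0.707107, 0.707107]] × [1, 9]ᵀ ≈ [-5.6569, 7.0711]ᵀ
Result: (-5.6569, 7.0711)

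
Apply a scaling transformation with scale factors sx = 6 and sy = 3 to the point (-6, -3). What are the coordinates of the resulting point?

Scaling matrix:
[[6, 0], [0, 3]]
Result: (-6 × 6, -3 × 3) = (-36, -9)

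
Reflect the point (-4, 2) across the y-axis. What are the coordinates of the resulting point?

Reflection across y-axis: (-4, 2) → (4, 2)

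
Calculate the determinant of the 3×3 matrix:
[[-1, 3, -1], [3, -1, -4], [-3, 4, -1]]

Expansion along first row:
det = -1·det([[-1,-4],[4,-1]]) - 3·det([[3,-4],[-3,-1]]) + -1·det([[3,-1],[-3,4]])
    = -1·(-1·-1 - -4·4) - 3·(3·-1 - -4·-3) + -1·(3·4 - -1·-3)
    = -1·17 - 3·-15 + -1·9
    = -17 + 45 + -9 = 19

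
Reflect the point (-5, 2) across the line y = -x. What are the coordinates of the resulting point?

Reflection across line y = -x: (-5, 2) → (-2, 5)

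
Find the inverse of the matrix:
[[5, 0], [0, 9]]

For [[a,b],[c,d]], inverse = (1/det)·[[d,-b],[-c,a]]
det = (5)(9) - (0)(0) = 45 - 0 = 45
Inverse = (1/45)·[[9, 0], [0, 5]]
= [[1/5, 0], [0, 1/9]]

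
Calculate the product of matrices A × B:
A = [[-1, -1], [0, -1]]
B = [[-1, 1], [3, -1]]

Matrix multiplication:
C[0][0] = -1×-1 + -1×3 = -2
C[0][1] = -1×1 + -1×-1 = 0
C[1][0] = 0×-1 + -1×3 = -3
C[1][1] = 0×1 + -1×-1 = 1
Result: [[-2, 0], [-3, 1]]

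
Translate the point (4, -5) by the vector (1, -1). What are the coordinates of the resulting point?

Translation by (1, -1) (homogeneous matrix [[1, 0, 1], [0, 1, -1], [0, 0, 1]]):
x' = 4 + 1 = 5
y' = -5 + -1 = -6
Result: (5, -6)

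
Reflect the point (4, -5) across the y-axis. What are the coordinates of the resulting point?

Reflection across y-axis: (4, -5) → (-4, -5)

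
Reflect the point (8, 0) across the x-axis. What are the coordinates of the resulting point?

Reflection across x-axis: (8, 0) → (8, 0)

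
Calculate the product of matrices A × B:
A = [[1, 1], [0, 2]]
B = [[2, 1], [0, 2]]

Matrix multiplication:
C[0][0] = 1×2 + 1×0 = 2
C[0][1] = 1×1 + 1×2 = 3
C[1][0] = 0×2 + 2×0 = 0
C[1][1] = 0×1 + 2×2 = 4
Result: [[2, 3], [0, 4]]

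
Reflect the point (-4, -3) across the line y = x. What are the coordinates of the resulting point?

Reflection across line y = x: (-4, -3) → (-3, -4)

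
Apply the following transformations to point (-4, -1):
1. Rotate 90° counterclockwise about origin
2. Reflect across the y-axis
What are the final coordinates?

Step 1: Rotate 90° → (1, -4)
Step 2: Reflect across y-axis → (-1, -4)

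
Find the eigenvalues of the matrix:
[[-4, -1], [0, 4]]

Characteristic equation: det(A - λI) = 0
λ² - (trace)λ + (det) = 0
trace = -4 + 4 = 0, det = (-4)(4) - (-1)(0) = -16
λ² - (0)λ + (-16) = 0
λ = (0 ± √((0)² - 4·(-16))) / 2 = (0 ± √64) / 2
Solving: λ = -4, 4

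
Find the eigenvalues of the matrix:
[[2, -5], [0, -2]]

Characteristic equation: det(A - λI) = 0
λ² - (trace)λ + (det) = 0
trace = 2 + -2 = 0, det = (2)(-2) - (-5)(0) = -4
λ² - (0)λ + (-4) = 0
λ = (0 ± √((0)² - 4·(-4))) / 2 = (0 ± √16) / 2
Solving: λ = -2, 2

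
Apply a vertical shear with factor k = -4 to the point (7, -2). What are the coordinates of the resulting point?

Shear matrix for vertical shear with factor k = -4:
[[1, 0], [-4, 1]]
Result: (7, -2) → (7, -30)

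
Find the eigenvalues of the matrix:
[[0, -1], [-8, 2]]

Characteristic equation: det(A - λI) = 0
λ² - (trace)λ + (det) = 0
trace = 0 + 2 = 2, det = (0)(2) - (-1)(-8) = -8
λ² - (2)λ + (-8) = 0
λ = (2 ± √((2)² - 4·(-8))) / 2 = (2 ± √36) / 2
Solving: λ = -2, 4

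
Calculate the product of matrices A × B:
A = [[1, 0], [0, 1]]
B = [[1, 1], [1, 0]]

Matrix multiplication:
C[0][0] = 1×1 + 0×1 = 1
C[0][1] = 1×1 + 0×0 = 1
C[1][0] = 0×1 + 1×1 = 1
C[1][1] = 0×1 + 1×0 = 0
Result: [[1, 1], [1, 0]]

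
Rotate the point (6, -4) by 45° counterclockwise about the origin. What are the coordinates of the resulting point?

Rotation matrix for 45°: [[cos 45°, -sin 45°], [sin 45°, cos 45°]] ≈ [[0.707107, -0.707107], [0.707107, 0.707107]]
[[0.707107, -0.707107], [0.707107, 0.707107]] × [6, -4]ᵀ ≈ [7.0711, 1.4142]ᵀ
Result: (7.0711, 1.4142)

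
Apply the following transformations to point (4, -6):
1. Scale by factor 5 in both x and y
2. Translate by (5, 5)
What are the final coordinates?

Step 1: Scale (4, -6) by 5 → (20, -30)
Step 2: Translate by (5, 5) → (25, -25)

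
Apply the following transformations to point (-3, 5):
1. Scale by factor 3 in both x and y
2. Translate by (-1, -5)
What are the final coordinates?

Step 1: Scale (-3, 5) by 3 → (-9, 15)
Step 2: Translate by (-1, -5) → (-10, 10)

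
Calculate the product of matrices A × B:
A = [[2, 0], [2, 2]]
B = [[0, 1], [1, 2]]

Matrix multiplication:
C[0][0] = 2×0 + 0×1 = 0
C[0][1] = 2×1 + 0×2 = 2
C[1][0] = 2×0 + 2×1 = 2
C[1][1] = 2×1 + 2×2 = 6
Result: [[0, 2], [2, 6]]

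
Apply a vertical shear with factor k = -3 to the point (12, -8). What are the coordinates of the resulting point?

Shear matrix for vertical shear with factor k = -3:
[[1, 0], [-3, 1]]
Result: (12, -8) → (12, -44)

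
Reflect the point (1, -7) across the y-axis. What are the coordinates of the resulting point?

Reflection across y-axis: (1, -7) → (-1, -7)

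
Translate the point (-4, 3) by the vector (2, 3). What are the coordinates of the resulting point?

Translation by (2, 3) (homogeneous matrix [[1, 0, 2], [0, 1, 3], [0, 0, 1]]):
x' = -4 + 2 = -2
y' = 3 + 3 = 6
Result: (-2, 6)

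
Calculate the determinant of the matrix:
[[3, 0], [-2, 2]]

For a 2×2 matrix [[a, b], [c, d]], det = ad - bc
det = (3)(2) - (0)(-2) = 6 - 0 = 6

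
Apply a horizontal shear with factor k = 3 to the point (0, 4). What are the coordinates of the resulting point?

Shear matrix for horizontal shear with factor k = 3:
[[1, 3], [0, 1]]
Result: (0, 4) → (12, 4)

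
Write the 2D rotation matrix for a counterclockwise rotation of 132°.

Rotation matrix formula: [[cos θ, -sin θ], [sin θ, cos θ]]
For θ = 132°:
cos(132°) = -0.6691
sin(132°) = 0.7431
Result: [[-0.6691, -0.7431], [0.7431, -0.6691]]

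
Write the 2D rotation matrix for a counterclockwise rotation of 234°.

Rotation matrix formula: [[cos θ, -sin θ], [sin θ, cos θ]]
For θ = 234°:
cos(234°) = -0.5878
sin(234°) = -0.8090
Result: [[-0.5878, 0.8090], [-0.8090, -0.5878]]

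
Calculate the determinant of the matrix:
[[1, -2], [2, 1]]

For a 2×2 matrix [[a, b], [c, d]], det = ad - bc
det = (1)(1) - (-2)(2) = 1 - -4 = 5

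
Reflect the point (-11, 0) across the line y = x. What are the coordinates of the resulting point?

Reflection across line y = x: (-11, 0) → (0, -11)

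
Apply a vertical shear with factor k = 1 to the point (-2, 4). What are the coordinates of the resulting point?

Shear matrix for vertical shear with factor k = 1:
[[1, 0], [1, 1]]
Result: (-2, 4) → (-2, 2)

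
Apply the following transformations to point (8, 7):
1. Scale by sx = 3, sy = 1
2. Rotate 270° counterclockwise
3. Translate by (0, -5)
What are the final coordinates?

Step 1: Scale → (24, 7)
Step 2: Rotate 270° → (7, -24)
Step 3: Translate → (7, -29)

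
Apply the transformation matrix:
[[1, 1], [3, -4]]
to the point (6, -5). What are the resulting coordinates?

Matrix multiplication:
[[1, 1], [3, -4]] × [6, -5]ᵀ
= [(1)(6) + (1)(-5), (3)(6) + (-4)(-5)]ᵀ
= [1, 38]ᵀ
Result: (1, 38)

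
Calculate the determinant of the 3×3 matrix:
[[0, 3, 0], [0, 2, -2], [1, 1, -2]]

Expansion along first row:
det = 0·det([[2,-2],[1,-2]]) - 3·det([[0,-2],[1,-2]]) + 0·det([[0,2],[1,1]])
    = 0·(2·-2 - -2·1) - 3·(0·-2 - -2·1) + 0·(0·1 - 2·1)
    = 0·-2 - 3·2 + 0·-2
    = 0 + -6 + 0 = -6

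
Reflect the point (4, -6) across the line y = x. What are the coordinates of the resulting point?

Reflection across line y = x: (4, -6) → (-6, 4)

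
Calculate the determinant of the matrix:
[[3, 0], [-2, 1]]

For a 2×2 matrix [[a, b], [c, d]], det = ad - bc
det = (3)(1) - (0)(-2) = 3 - 0 = 3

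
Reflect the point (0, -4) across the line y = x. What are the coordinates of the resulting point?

Reflection across line y = x: (0, -4) → (-4, 0)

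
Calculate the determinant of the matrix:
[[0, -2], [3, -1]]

For a 2×2 matrix [[a, b], [c, d]], det = ad - bc
det = (0)(-1) - (-2)(3) = 0 - -6 = 6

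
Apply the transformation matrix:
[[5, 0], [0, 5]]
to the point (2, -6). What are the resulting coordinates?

Matrix multiplication:
[[5, 0], [0, 5]] × [2, -6]ᵀ
= [(5)(2) + (0)(-6), (0)(2) + (5)(-6)]ᵀ
= [10, -30]ᵀ
Result: (10, -30)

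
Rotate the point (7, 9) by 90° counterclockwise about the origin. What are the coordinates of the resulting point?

Rotation matrix for 90°: [[cos 90°, -sin 90°], [sin 90°, cos 90°]] = [[0, -1], [1, 0]]
[[0, -1], [1, 0]] × [7, 9]ᵀ = [-9, 7]ᵀ
Result: (-9, 7)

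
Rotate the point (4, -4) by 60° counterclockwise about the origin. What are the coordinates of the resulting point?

Rotation matrix for 60°: [[cos 60°, -sin 60°], [sin 60°, cos 60°]] ≈ [[0.500000, -0.866025], [0.866025, 0.500000]]
[[0.500000, -0.866025], [0.866025, 0.500000]] × [4, -4]ᵀ ≈ [5.4641, 1.4641]ᵀ
Result: (5.4641, 1.4641)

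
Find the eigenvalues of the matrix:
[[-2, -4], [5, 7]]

Characteristic equation: det(A - λI) = 0
λ² - (trace)λ + (det) = 0
trace = -2 + 7 = 5, det = (-2)(7) - (-4)(5) = 6
λ² - (5)λ + (6) = 0
λ = (5 ± √((5)² - 4·(6))) / 2 = (5 ± √1) / 2
Solving: λ = 2, 3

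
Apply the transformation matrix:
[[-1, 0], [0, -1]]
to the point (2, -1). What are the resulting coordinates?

Matrix multiplication:
[[-1, 0], [0, -1]] × [2, -1]ᵀ
= [(-1)(2) + (0)(-1), (0)(2) + (-1)(-1)]ᵀ
= [-2, 1]ᵀ
Result: (-2, 1)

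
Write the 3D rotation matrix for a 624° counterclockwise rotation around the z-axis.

Rotation matrix for counterclockwise 624° around z-axis:
cos(624°) = -0.1045, sin(624°) = -0.9945
Result: [[-0.1045, 0.9945, 0], [-0.9945, -0.1045, 0], [0, 0, 1]]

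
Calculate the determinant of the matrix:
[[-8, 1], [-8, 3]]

For a 2×2 matrix [[a, b], [c, d]], det = ad - bc
det = (-8)(3) - (1)(-8) = -24 - -8 = -16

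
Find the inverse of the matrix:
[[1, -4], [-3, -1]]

For [[a,b],[c,d]], inverse = (1/det)·[[d,-b],[-c,a]]
det = (1)(-1) - (-4)(-3) = -1 - 12 = -13
Inverse = (1/-13)·[[-1, 4], [3, 1]]
= [[1/13, -4/13], [-3/13, -1/13]]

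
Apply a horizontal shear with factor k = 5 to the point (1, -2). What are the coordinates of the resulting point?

Shear matrix for horizontal shear with factor k = 5:
[[1, 5], [0, 1]]
Result: (1, -2) → (-9, -2)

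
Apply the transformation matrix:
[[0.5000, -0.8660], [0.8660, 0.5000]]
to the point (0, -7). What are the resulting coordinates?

Matrix multiplication:
[[0.5000, -0.8660], [0.8660, 0.5000]] × [0, -7]ᵀ
= [(0.5000)(0) + (-0.8660)(-7), (0.8660)(0) + (0.5000)(-7)]ᵀ
= [6.0620, -3.5000]ᵀ
Result: (6.0620, -3.5000)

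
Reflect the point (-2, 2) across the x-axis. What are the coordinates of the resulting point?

Reflection across x-axis: (-2, 2) → (-2, -2)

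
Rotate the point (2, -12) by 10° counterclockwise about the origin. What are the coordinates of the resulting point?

Rotation matrix for 10°: [[cos 10°, -sin 10°], [sin 10°, cos 10°]] ≈ [[0.984808, -0.173648], [0.173648, 0.984808]]
[[0.984808, -0.173648], [0.173648, 0.984808]] × [2, -12]ᵀ ≈ [4.0534, -11.4704]ᵀ
Result: (4.0534, -11.4704)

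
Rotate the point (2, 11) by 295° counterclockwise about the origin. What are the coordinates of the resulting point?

Rotation matrix for 295°: [[cos 295°, -sin 295°], [sin 295°, cos 295°]] ≈ [[0.422618, 0.906308], [-0.906308, 0.422618]]
[[0.422618, 0.906308], [-0.906308, 0.422618]] × [2, 11]ᵀ ≈ [10.8146, 2.8362]ᵀ
Result: (10.8146, 2.8362)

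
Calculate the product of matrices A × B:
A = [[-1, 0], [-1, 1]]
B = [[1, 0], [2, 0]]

Matrix multiplication:
C[0][0] = -1×1 + 0×2 = -1
C[0][1] = -1×0 + 0×0 = 0
C[1][0] = -1×1 + 1×2 = 1
C[1][1] = -1×0 + 1×0 = 0
Result: [[-1, 0], [1, 0]]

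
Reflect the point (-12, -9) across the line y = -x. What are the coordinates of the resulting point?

Reflection across line y = -x: (-12, -9) → (9, 12)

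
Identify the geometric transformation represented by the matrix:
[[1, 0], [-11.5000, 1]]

This matrix represents: vertical shear with factor -11.5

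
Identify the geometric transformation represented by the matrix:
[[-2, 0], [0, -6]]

This matrix represents: non-uniform scaling by sx = -2, sy = -6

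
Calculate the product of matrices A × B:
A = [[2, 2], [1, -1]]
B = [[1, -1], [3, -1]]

Matrix multiplication:
C[0][0] = 2×1 + 2×3 = 8
C[0][1] = 2×-1 + 2×-1 = -4
C[1][0] = 1×1 + -1×3 = -2
C[1][1] = 1×-1 + -1×-1 = 0
Result: [[8, -4], [-2, 0]]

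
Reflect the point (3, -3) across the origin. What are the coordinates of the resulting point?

Reflection across origin: (3, -3) → (-3, 3)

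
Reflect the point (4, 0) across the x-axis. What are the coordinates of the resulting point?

Reflection across x-axis: (4, 0) → (4, 0)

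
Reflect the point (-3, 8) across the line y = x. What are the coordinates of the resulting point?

Reflection across line y = x: (-3, 8) → (8, -3)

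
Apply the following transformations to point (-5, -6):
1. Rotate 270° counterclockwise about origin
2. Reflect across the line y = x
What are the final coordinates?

Step 1: Rotate 270° → (-6, 5)
Step 2: Reflect across line y = x → (5, -6)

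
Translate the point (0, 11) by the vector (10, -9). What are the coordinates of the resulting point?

Translation by (10, -9) (homogeneous matrix [[1, 0, 10], [0, 1, -9], [0, 0, 1]]):
x' = 0 + 10 = 10
y' = 11 + -9 = 2
Result: (10, 2)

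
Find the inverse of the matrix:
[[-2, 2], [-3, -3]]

For [[a,b],[c,d]], inverse = (1/det)·[[d,-b],[-c,a]]
det = (-2)(-3) - (2)(-3) = 6 - -6 = 12
Inverse = (1/12)·[[-3, -2], [3, -2]]
= [[-1/4, -1/6], [1/4, -1/6]]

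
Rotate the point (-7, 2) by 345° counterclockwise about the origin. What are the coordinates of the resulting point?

Rotation matrix for 345°: [[cos 345°, -sin 345°], [sin 345°, cos 345°]] ≈ [[0.965926, 0.258819], [-0.258819, 0.965926]]
[[0.965926, 0.258819], [-0.258819, 0.965926]] × [-7, 2]ᵀ ≈ [-6.2438, 3.7436]ᵀ
Result: (-6.2438, 3.7436)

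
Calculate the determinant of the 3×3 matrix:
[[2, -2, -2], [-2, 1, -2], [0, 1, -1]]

Expansion along first row:
det = 2·det([[1,-2],[1,-1]]) - -2·det([[-2,-2],[0,-1]]) + -2·det([[-2,1],[0,1]])
    = 2·(1·-1 - -2·1) - -2·(-2·-1 - -2·0) + -2·(-2·1 - 1·0)
    = 2·1 - -2·2 + -2·-2
    = 2 + 4 + 4 = 10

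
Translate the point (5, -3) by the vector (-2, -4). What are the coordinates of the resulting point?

Translation by (-2, -4) (homogeneous matrix [[1, 0, -2], [0, 1, -4], [0, 0, 1]]):
x' = 5 + -2 = 3
y' = -3 + -4 = -7
Result: (3, -7)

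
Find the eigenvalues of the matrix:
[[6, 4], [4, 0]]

Characteristic equation: det(A - λI) = 0
λ² - (trace)λ + (det) = 0
trace = 6 + 0 = 6, det = (6)(0) - (4)(4) = -16
λ² - (6)λ + (-16) = 0
λ = (6 ± √((6)² - 4·(-16))) / 2 = (6 ± √100) / 2
Solving: λ = -2, 8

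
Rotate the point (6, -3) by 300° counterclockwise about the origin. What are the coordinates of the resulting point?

Rotation matrix for 300°: [[cos 300°, -sin 300°], [sin 300°, cos 300°]] ≈ [[0.500000, 0.866025], [-0.866025, 0.500000]]
[[0.500000, 0.866025], [-0.866025, 0.500000]] × [6, -3]ᵀ ≈ [0.4019, -6.6962]ᵀ
Result: (0.4019, -6.6962)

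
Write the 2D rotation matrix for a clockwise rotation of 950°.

Rotation matrix formula: [[cos θ, -sin θ], [sin θ, cos θ]]
A clockwise rotation by 950° is equivalent to a counterclockwise rotation by -950°.
For θ = -950°:
cos(-950°) = -0.6428
sin(-950°) = 0.7660
Result: [[-0.6428, -0.7660], [0.7660, -0.6428]]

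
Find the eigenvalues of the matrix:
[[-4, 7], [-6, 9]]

Characteristic equation: det(A - λI) = 0
λ² - (trace)λ + (det) = 0
trace = -4 + 9 = 5, det = (-4)(9) - (7)(-6) = 6
λ² - (5)λ + (6) = 0
λ = (5 ± √((5)² - 4·(6))) / 2 = (5 ± √1) / 2
Solving: λ = 2, 3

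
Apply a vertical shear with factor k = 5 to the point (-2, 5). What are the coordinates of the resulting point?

Shear matrix for vertical shear with factor k = 5:
[[1, 0], [5, 1]]
Result: (-2, 5) → (-2, -5)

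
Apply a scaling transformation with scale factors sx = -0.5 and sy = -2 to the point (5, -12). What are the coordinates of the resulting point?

Scaling matrix:
[[-0.50, 0], [0, -2]]
Result: (5 × -0.5, -12 × -2) = (-2.5, 24)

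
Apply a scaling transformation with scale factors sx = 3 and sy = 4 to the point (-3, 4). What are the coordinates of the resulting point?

Scaling matrix:
[[3, 0], [0, 4]]
Result: (-3 × 3, 4 × 4) = (-9, 16)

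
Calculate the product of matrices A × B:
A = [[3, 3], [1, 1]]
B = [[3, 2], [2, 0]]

Matrix multiplication:
C[0][0] = 3×3 + 3×2 = 15
C[0][1] = 3×2 + 3×0 = 6
C[1][0] = 1×3 + 1×2 = 5
C[1][1] = 1×2 + 1×0 = 2
Result: [[15, 6], [5, 2]]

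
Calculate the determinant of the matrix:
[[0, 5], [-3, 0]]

For a 2×2 matrix [[a, b], [c, d]], det = ad - bc
det = (0)(0) - (5)(-3) = 0 - -15 = 15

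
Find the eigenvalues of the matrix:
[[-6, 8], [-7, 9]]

Characteristic equation: det(A - λI) = 0
λ² - (trace)λ + (det) = 0
trace = -6 + 9 = 3, det = (-6)(9) - (8)(-7) = 2
λ² - (3)λ + (2) = 0
λ = (3 ± √((3)² - 4·(2))) / 2 = (3 ± √1) / 2
Solving: λ = 1, 2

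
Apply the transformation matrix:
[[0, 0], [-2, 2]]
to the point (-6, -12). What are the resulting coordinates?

Matrix multiplication:
[[0, 0], [-2, 2]] × [-6, -12]ᵀ
= [(0)(-6) + (0)(-12), (-2)(-6) + (2)(-12)]ᵀ
= [0, -12]ᵀ
Result: (0, -12)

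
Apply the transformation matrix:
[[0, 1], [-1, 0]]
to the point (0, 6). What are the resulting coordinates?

Matrix multiplication:
[[0, 1], [-1, 0]] × [0, 6]ᵀ
= [(0)(0) + (1)(6), (-1)(0) + (0)(6)]ᵀ
= [6, 0]ᵀ
Result: (6, 0)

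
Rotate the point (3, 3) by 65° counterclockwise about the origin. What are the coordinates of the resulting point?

Rotation matrix for 65°: [[cos 65°, -sin 65°], [sin 65°, cos 65°]] ≈ [[0.422618, -0.906308], [0.906308, 0.422618]]
[[0.422618, -0.906308], [0.906308, 0.422618]] × [3, 3]ᵀ ≈ [-1.4511, 3.9868]ᵀ
Result: (-1.4511, 3.9868)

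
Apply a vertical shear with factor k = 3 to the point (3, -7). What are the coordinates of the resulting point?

Shear matrix for vertical shear with factor k = 3:
[[1, 0], [3, 1]]
Result: (3, -7) → (3, 2)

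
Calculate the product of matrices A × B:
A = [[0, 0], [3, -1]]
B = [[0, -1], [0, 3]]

Matrix multiplication:
C[0][0] = 0×0 + 0×0 = 0
C[0][1] = 0×-1 + 0×3 = 0
C[1][0] = 3×0 + -1×0 = 0
C[1][1] = 3×-1 + -1×3 = -6
Result: [[0, 0], [0, -6]]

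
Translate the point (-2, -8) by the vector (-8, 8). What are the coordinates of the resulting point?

Translation by (-8, 8) (homogeneous matrix [[1, 0, -8], [0, 1, 8], [0, 0, 1]]):
x' = -2 + -8 = -10
y' = -8 + 8 = 0
Result: (-10, 0)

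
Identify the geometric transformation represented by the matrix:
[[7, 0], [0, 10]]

This matrix represents: non-uniform scaling by sx = 7, sy = 10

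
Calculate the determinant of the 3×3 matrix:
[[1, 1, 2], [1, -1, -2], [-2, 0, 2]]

Expansion along first row:
det = 1·det([[-1,-2],[0,2]]) - 1·det([[1,-2],[-2,2]]) + 2·det([[1,-1],[-2,0]])
    = 1·(-1·2 - -2·0) - 1·(1·2 - -2·-2) + 2·(1·0 - -1·-2)
    = 1·-2 - 1·-2 + 2·-2
    = -2 + 2 + -4 = -4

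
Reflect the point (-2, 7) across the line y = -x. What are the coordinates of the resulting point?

Reflection across line y = -x: (-2, 7) → (-7, 2)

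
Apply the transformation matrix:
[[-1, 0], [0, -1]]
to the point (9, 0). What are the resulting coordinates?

Matrix multiplication:
[[-1, 0], [0, -1]] × [9, 0]ᵀ
= [(-1)(9) + (0)(0), (0)(9) + (-1)(0)]ᵀ
= [-9, 0]ᵀ
Result: (-9, 0)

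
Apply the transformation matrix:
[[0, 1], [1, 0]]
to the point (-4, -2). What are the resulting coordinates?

Matrix multiplication:
[[0, 1], [1, 0]] × [-4, -2]ᵀ
= [(0)(-4) + (1)(-2), (1)(-4) + (0)(-2)]ᵀ
= [-2, -4]ᵀ
Result: (-2, -4)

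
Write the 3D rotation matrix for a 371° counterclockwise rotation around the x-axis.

Rotation matrix for counterclockwise 371° around x-axis:
cos(371°) = 0.9816, sin(371°) = 0.1908
Result: [[1, 0, 0], [0, 0.9816, -0.1908], [0, 0.1908, 0.9816]]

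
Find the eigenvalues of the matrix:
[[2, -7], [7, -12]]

Characteristic equation: det(A - λI) = 0
λ² - (trace)λ + (det) = 0
trace = 2 + -12 = -10, det = (2)(-12) - (-7)(7) = 25
λ² - (-10)λ + (25) = 0
λ = (-10 ± √((-10)² - 4·(25))) / 2 = (-10 ± √0) / 2
Solving: λ = -5, -5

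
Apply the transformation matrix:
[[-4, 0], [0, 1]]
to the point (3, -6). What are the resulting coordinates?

Matrix multiplication:
[[-4, 0], [0, 1]] × [3, -6]ᵀ
= [(-4)(3) + (0)(-6), (0)(3) + (1)(-6)]ᵀ
= [-12, -6]ᵀ
Result: (-12, -6)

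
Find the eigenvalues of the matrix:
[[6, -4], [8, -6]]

Characteristic equation: det(A - λI) = 0
λ² - (trace)λ + (det) = 0
trace = 6 + -6 = 0, det = (6)(-6) - (-4)(8) = -4
λ² - (0)λ + (-4) = 0
λ = (0 ± √((0)² - 4·(-4))) / 2 = (0 ± √16) / 2
Solving: λ = -2, 2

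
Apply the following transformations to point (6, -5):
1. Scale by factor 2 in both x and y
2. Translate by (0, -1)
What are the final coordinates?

Step 1: Scale (6, -5) by 2 → (12, -10)
Step 2: Translate by (0, -1) → (12, -11)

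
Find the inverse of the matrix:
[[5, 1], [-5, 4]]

For [[a,b],[c,d]], inverse = (1/det)·[[d,-b],[-c,a]]
det = (5)(4) - (1)(-5) = 20 - -5 = 25
Inverse = (1/25)·[[4, -1], [5, 5]]
= [[4/25, -1/25], [1/5, 1/5]]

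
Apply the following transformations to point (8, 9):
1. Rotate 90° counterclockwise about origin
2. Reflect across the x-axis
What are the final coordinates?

Step 1: Rotate 90° → (-9, 8)
Step 2: Reflect across x-axis → (-9, -8)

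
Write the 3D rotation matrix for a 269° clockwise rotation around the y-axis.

Rotation matrix for clockwise 269° around y-axis:
A clockwise rotation by 269° is a counterclockwise rotation by -269°.
cos(-269°) = -0.0175, sin(-269°) = 0.9998
Result: [[-0.0175, 0, 0.9998], [0, 1, 0], [-0.9998, 0, -0.0175]]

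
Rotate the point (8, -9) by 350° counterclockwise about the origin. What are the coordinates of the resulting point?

Rotation matrix for 350°: [[cos 350°, -sin 350°], [sin 350°, cos 350°]] ≈ [[0.984808, 0.173648], [-0.173648, 0.984808]]
[[0.984808, 0.173648], [-0.173648, 0.984808]] × [8, -9]ᵀ ≈ [6.3156, -10.2525]ᵀ
Result: (6.3156, -10.2525)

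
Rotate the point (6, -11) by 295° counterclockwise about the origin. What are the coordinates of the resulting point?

Rotation matrix for 295°: [[cos 295°, -sin 295°], [sin 295°, cos 295°]] ≈ [[0.422618, 0.906308], [-0.906308, 0.422618]]
[[0.422618, 0.906308], [-0.906308, 0.422618]] × [6, -11]ᵀ ≈ [-7.4337, -10.0866]ᵀ
Result: (-7.4337, -10.0866)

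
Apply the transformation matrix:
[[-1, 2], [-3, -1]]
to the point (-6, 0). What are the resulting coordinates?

Matrix multiplication:
[[-1, 2], [-3, -1]] × [-6, 0]ᵀ
= [(-1)(-6) + (2)(0), (-3)(-6) + (-1)(0)]ᵀ
= [6, 18]ᵀ
Result: (6, 18)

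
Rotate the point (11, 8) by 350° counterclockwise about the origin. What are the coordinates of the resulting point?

Rotation matrix for 350°: [[cos 350°, -sin 350°], [sin 350°, cos 350°]] ≈ [[0.984808, 0.173648], [-0.173648, 0.984808]]
[[0.984808, 0.173648], [-0.173648, 0.984808]] × [11, 8]ᵀ ≈ [12.2221, 5.9683]ᵀ
Result: (12.2221, 5.9683)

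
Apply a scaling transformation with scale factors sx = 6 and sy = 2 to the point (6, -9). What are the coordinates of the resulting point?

Scaling matrix:
[[6, 0], [0, 2]]
Result: (6 × 6, -9 × 2) = (36, -18)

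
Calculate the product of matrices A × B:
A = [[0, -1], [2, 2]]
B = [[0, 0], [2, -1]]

Matrix multiplication:
C[0][0] = 0×0 + -1×2 = -2
C[0][1] = 0×0 + -1×-1 = 1
C[1][0] = 2×0 + 2×2 = 4
C[1][1] = 2×0 + 2×-1 = -2
Result: [[-2, 1], [4, -2]]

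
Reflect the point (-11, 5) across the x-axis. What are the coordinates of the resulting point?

Reflection across x-axis: (-11, 5) → (-11, -5)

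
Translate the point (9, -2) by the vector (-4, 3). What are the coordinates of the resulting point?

Translation by (-4, 3) (homogeneous matrix [[1, 0, -4], [0, 1, 3], [0, 0, 1]]):
x' = 9 + -4 = 5
y' = -2 + 3 = 1
Result: (5, 1)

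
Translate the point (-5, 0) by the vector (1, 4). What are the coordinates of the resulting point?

Translation by (1, 4) (homogeneous matrix [[1, 0, 1], [0, 1, 4], [0, 0, 1]]):
x' = -5 + 1 = -4
y' = 0 + 4 = 4
Result: (-4, 4)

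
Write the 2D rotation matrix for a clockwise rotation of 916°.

Rotation matrix formula: [[cos θ, -sin θ], [sin θ, cos θ]]
A clockwise rotation by 916° is equivalent to a counterclockwise rotation by -916°.
For θ = -916°:
cos(-916°) = -0.9613
sin(-916°) = 0.2756
Result: [[-0.9613, -0.2756], [0.2756, -0.9613]]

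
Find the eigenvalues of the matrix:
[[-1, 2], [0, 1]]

Characteristic equation: det(A - λI) = 0
λ² - (trace)λ + (det) = 0
trace = -1 + 1 = 0, det = (-1)(1) - (2)(0) = -1
λ² - (0)λ + (-1) = 0
λ = (0 ± √((0)² - 4·(-1))) / 2 = (0 ± √4) / 2
Solving: λ = -1, 1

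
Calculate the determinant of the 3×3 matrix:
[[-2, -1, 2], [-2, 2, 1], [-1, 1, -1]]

Expansion along first row:
det = -2·det([[2,1],[1,-1]]) - -1·det([[-2,1],[-1,-1]]) + 2·det([[-2,2],[-1,1]])
    = -2·(2·-1 - 1·1) - -1·(-2·-1 - 1·-1) + 2·(-2·1 - 2·-1)
    = -2·-3 - -1·3 + 2·0
    = 6 + 3 + 0 = 9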